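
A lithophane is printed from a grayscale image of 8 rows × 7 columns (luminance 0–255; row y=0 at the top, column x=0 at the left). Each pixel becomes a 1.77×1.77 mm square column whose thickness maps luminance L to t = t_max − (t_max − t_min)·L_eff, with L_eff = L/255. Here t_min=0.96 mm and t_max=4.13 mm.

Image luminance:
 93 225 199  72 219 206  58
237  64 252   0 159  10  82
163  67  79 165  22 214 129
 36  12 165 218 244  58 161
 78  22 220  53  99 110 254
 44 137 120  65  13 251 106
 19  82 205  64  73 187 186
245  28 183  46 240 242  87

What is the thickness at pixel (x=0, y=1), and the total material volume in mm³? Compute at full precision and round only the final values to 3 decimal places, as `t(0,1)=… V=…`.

span = t_max - t_min = 4.13 - 0.96 = 3.170
L(0,1) = 237, L_eff = 237/255 = 0.929412
t(0,1) = 4.13 - 3.170·0.929412 = 1.184
Σt over all 8·7 pixels = 304757/2125 ≈ 143.4150588
V = pitch²·Σt = 1.77²·304757/2125 = 449.305

t(0,1)=1.184 V=449.305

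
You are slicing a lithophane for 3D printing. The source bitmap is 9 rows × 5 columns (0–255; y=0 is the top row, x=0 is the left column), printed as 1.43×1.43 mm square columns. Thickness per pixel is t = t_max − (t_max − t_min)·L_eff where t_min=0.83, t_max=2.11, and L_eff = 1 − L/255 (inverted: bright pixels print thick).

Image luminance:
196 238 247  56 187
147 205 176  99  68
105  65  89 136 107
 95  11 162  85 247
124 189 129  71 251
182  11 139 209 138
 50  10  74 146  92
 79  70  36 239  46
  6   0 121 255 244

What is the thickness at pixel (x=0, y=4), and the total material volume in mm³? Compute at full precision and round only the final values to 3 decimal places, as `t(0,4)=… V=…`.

span = t_max - t_min = 2.11 - 0.83 = 1.280
L(0,4) = 124, L_eff = 1 - 124/255 = 0.513725 (inverted)
t(0,4) = 2.11 - 1.280·0.513725 = 1.452
Σt over all 9·5 pixels = 1673321/25500 ≈ 65.6204314
V = pitch²·Σt = 1.43²·1673321/25500 = 134.187

t(0,4)=1.452 V=134.187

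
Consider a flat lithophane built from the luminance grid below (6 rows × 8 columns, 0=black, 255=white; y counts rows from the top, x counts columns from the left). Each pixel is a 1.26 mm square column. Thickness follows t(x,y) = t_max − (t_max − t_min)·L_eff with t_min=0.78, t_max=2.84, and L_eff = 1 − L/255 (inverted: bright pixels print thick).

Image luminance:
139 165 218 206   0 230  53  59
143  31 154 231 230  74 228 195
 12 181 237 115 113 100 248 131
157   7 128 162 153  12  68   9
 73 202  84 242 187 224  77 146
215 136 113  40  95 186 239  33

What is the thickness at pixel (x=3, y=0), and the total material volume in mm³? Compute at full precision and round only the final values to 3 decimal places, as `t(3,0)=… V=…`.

span = t_max - t_min = 2.84 - 0.78 = 2.060
L(3,0) = 206, L_eff = 1 - 206/255 = 0.192157 (inverted)
t(3,0) = 2.84 - 2.060·0.192157 = 2.444
Σt over all 6·8 pixels = 1144903/12750 ≈ 89.7963137
V = pitch²·Σt = 1.26²·1144903/12750 = 142.561

t(3,0)=2.444 V=142.561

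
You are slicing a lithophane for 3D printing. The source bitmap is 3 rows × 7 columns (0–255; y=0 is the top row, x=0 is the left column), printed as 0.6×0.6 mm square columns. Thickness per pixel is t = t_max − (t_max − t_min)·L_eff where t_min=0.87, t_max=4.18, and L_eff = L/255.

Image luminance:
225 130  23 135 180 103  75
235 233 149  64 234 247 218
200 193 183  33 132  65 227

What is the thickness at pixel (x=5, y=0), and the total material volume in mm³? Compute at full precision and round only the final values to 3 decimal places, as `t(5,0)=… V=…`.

span = t_max - t_min = 4.18 - 0.87 = 3.310
L(5,0) = 103, L_eff = 103/255 = 0.403922
t(5,0) = 4.18 - 3.310·0.403922 = 2.843
Σt over all 3·7 pixels = 575693/12750 ≈ 45.1523922
V = pitch²·Σt = 0.6²·575693/12750 = 16.255

t(5,0)=2.843 V=16.255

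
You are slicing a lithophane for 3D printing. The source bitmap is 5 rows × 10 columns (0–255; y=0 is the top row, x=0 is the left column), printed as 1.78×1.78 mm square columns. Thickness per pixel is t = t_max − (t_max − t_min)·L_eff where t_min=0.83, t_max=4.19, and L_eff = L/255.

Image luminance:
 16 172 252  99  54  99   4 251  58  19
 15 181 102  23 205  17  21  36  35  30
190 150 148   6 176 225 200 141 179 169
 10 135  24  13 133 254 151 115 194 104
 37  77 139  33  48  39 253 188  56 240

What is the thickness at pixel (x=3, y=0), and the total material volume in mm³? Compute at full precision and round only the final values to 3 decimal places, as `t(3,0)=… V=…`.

t(3,0)=2.886 V=433.496

span = t_max - t_min = 4.19 - 0.83 = 3.360
L(3,0) = 99, L_eff = 99/255 = 0.388235
t(3,0) = 4.19 - 3.360·0.388235 = 2.886
Σt over all 5·10 pixels = 581479/4250 ≈ 136.8185882
V = pitch²·Σt = 1.78²·581479/4250 = 433.496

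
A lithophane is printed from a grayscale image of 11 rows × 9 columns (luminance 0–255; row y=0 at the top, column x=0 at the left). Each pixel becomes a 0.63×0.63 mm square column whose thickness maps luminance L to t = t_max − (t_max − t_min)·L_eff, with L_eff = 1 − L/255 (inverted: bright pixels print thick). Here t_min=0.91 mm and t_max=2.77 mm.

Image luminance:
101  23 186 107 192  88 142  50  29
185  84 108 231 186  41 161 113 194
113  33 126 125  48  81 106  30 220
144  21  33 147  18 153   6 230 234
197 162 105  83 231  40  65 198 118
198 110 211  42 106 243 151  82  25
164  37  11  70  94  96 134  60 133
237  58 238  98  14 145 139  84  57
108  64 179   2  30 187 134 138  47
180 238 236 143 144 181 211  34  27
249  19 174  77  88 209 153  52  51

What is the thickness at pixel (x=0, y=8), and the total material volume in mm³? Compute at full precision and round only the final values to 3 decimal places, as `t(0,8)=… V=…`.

span = t_max - t_min = 2.77 - 0.91 = 1.860
L(0,8) = 108, L_eff = 1 - 108/255 = 0.576471 (inverted)
t(0,8) = 2.77 - 1.860·0.576471 = 1.698
Σt over all 11·9 pixels = 59597/340 ≈ 175.2852941
V = pitch²·Σt = 0.63²·59597/340 = 69.571

t(0,8)=1.698 V=69.571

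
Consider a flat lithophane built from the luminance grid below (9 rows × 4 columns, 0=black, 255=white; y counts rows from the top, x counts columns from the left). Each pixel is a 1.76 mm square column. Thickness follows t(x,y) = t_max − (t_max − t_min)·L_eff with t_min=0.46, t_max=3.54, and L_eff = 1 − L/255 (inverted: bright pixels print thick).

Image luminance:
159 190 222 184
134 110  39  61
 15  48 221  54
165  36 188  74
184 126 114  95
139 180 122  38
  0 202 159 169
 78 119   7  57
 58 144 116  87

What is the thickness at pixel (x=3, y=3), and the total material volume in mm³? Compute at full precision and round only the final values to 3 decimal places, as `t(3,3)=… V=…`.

span = t_max - t_min = 3.54 - 0.46 = 3.080
L(3,3) = 74, L_eff = 1 - 74/255 = 0.709804 (inverted)
t(3,3) = 3.54 - 3.080·0.709804 = 1.354
Σt over all 9·4 pixels = 420808/6375 ≈ 66.0090980
V = pitch²·Σt = 1.76²·420808/6375 = 204.470

t(3,3)=1.354 V=204.470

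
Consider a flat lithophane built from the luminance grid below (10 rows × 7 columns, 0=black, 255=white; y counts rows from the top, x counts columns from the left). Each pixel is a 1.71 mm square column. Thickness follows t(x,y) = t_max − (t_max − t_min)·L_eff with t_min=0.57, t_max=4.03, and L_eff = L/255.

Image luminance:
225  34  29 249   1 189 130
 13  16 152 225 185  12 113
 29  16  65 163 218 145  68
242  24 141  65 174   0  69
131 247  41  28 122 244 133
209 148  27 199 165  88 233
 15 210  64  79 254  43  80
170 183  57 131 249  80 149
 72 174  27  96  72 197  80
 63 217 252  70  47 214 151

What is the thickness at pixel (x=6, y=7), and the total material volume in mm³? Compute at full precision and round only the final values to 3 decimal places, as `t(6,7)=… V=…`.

span = t_max - t_min = 4.03 - 0.57 = 3.460
L(6,7) = 149, L_eff = 149/255 = 0.584314
t(6,7) = 4.03 - 3.460·0.584314 = 2.008
Σt over all 10·7 pixels = 1062878/6375 ≈ 166.7259608
V = pitch²·Σt = 1.71²·1062878/6375 = 487.523

t(6,7)=2.008 V=487.523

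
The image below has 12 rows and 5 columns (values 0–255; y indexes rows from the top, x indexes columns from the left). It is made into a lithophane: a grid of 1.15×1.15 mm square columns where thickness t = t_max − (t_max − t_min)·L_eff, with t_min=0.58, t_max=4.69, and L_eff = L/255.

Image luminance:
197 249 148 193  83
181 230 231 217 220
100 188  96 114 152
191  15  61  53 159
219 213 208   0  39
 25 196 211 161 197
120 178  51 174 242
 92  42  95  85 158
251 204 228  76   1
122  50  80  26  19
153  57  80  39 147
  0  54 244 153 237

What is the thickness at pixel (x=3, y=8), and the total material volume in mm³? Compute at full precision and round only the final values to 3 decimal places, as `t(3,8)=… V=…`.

t(3,8)=3.465 V=201.520

span = t_max - t_min = 4.69 - 0.58 = 4.110
L(3,8) = 76, L_eff = 76/255 = 0.298039
t(3,8) = 4.69 - 4.110·0.298039 = 3.465
Σt over all 12·5 pixels = 259043/1700 ≈ 152.3782353
V = pitch²·Σt = 1.15²·259043/1700 = 201.520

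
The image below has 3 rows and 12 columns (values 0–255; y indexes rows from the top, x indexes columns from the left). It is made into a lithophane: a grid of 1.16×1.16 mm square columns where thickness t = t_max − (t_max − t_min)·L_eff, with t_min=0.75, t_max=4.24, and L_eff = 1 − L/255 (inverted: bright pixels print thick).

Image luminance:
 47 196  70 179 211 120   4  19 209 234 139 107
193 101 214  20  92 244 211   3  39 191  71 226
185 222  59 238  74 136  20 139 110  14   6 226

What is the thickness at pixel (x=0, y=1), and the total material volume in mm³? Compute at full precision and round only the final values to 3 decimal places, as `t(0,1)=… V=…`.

t(0,1)=3.391 V=120.475

span = t_max - t_min = 4.24 - 0.75 = 3.490
L(0,1) = 193, L_eff = 1 - 193/255 = 0.243137 (inverted)
t(0,1) = 4.24 - 3.490·0.243137 = 3.391
Σt over all 3·12 pixels = 761027/8500 ≈ 89.5325882
V = pitch²·Σt = 1.16²·761027/8500 = 120.475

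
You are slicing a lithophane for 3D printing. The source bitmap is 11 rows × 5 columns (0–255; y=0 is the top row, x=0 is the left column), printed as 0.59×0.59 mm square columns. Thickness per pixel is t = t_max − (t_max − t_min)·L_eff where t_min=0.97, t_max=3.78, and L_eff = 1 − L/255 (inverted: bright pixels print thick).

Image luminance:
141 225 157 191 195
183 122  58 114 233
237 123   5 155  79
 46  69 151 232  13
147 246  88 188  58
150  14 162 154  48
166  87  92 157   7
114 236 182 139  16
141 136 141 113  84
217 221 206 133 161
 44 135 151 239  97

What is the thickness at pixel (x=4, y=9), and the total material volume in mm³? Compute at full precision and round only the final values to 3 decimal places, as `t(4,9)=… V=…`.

t(4,9)=2.744 V=46.953

span = t_max - t_min = 3.78 - 0.97 = 2.810
L(4,9) = 161, L_eff = 1 - 161/255 = 0.368627 (inverted)
t(4,9) = 3.78 - 2.810·0.368627 = 2.744
Σt over all 11·5 pixels = 859886/6375 ≈ 134.8840784
V = pitch²·Σt = 0.59²·859886/6375 = 46.953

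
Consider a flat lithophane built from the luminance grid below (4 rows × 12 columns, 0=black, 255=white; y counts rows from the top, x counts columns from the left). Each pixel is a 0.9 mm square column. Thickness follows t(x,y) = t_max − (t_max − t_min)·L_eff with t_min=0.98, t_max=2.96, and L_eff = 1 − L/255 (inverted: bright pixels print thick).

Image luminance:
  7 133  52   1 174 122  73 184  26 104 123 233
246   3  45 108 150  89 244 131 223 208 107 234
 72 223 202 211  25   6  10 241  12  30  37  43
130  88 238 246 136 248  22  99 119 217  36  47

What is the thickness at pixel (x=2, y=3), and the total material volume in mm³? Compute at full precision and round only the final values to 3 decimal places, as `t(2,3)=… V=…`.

span = t_max - t_min = 2.96 - 0.98 = 1.980
L(2,3) = 238, L_eff = 1 - 238/255 = 0.066667 (inverted)
t(2,3) = 2.96 - 1.980·0.066667 = 2.828
Σt over all 4·12 pixels = 194967/2125 ≈ 91.7491765
V = pitch²·Σt = 0.9²·194967/2125 = 74.317

t(2,3)=2.828 V=74.317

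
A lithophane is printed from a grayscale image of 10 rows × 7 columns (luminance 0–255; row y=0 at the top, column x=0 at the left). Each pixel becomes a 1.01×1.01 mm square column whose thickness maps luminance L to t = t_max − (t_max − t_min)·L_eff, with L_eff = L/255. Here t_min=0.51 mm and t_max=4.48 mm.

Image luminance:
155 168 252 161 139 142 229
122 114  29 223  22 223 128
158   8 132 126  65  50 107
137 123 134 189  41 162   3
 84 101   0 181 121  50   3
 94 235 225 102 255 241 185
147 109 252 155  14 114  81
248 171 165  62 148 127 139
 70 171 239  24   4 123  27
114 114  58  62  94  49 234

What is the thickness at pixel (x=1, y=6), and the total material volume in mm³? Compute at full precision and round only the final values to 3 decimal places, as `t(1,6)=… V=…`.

t(1,6)=2.783 V=181.194

span = t_max - t_min = 4.48 - 0.51 = 3.970
L(1,6) = 109, L_eff = 109/255 = 0.427451
t(1,6) = 4.48 - 3.970·0.427451 = 2.783
Σt over all 10·7 pixels = 2264701/12750 ≈ 177.6236078
V = pitch²·Σt = 1.01²·2264701/12750 = 181.194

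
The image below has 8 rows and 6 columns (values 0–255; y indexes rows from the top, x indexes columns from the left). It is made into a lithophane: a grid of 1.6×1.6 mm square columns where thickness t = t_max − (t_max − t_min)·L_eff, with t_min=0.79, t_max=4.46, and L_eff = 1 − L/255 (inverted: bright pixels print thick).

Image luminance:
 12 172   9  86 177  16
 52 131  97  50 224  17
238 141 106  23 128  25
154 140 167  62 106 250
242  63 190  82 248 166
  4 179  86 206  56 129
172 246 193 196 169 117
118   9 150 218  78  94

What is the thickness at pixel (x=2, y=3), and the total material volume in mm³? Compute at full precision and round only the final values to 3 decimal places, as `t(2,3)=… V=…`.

span = t_max - t_min = 4.46 - 0.79 = 3.670
L(2,3) = 167, L_eff = 1 - 167/255 = 0.345098 (inverted)
t(2,3) = 4.46 - 3.670·0.345098 = 3.193
Σt over all 8·6 pixels = 527793/4250 ≈ 124.1865882
V = pitch²·Σt = 1.6²·527793/4250 = 317.918

t(2,3)=3.193 V=317.918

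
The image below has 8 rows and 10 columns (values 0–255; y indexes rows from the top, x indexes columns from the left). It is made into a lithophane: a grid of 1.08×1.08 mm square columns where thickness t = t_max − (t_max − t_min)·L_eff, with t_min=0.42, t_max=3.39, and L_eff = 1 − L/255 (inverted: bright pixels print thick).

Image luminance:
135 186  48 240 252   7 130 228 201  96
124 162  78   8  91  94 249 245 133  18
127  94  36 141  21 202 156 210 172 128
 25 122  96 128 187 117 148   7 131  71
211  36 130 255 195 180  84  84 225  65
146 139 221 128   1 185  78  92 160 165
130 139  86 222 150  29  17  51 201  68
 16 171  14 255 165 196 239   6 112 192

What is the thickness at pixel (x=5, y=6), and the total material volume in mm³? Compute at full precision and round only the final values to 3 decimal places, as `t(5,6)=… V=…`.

t(5,6)=0.758 V=178.887

span = t_max - t_min = 3.39 - 0.42 = 2.970
L(5,6) = 29, L_eff = 1 - 29/255 = 0.886275 (inverted)
t(5,6) = 3.39 - 2.970·0.886275 = 0.758
Σt over all 8·10 pixels = 1303617/8500 ≈ 153.3667059
V = pitch²·Σt = 1.08²·1303617/8500 = 178.887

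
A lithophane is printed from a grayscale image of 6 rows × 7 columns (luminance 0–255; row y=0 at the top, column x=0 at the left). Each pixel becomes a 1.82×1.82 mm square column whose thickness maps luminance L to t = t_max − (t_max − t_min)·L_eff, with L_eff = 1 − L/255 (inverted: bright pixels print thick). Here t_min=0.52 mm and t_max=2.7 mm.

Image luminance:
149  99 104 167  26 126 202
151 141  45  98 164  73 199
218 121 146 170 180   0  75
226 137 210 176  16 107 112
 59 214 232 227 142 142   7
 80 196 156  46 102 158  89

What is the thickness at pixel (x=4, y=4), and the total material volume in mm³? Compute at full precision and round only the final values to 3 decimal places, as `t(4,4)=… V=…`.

t(4,4)=1.734 V=227.751

span = t_max - t_min = 2.7 - 0.52 = 2.180
L(4,4) = 142, L_eff = 1 - 142/255 = 0.443137 (inverted)
t(4,4) = 2.7 - 2.180·0.443137 = 1.734
Σt over all 6·7 pixels = 438326/6375 ≈ 68.7570196
V = pitch²·Σt = 1.82²·438326/6375 = 227.751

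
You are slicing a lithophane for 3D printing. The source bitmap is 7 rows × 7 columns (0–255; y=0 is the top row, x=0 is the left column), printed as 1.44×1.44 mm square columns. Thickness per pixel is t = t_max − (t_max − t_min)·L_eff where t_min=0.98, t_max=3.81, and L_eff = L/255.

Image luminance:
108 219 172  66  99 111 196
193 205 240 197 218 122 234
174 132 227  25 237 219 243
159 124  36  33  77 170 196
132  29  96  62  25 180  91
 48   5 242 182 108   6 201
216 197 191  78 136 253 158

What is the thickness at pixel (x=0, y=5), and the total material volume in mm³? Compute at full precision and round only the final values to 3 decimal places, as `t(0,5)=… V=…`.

span = t_max - t_min = 3.81 - 0.98 = 2.830
L(0,5) = 48, L_eff = 48/255 = 0.188235
t(0,5) = 3.81 - 2.830·0.188235 = 3.277
Σt over all 7·7 pixels = 920117/8500 ≈ 108.2490588
V = pitch²·Σt = 1.44²·920117/8500 = 224.465

t(0,5)=3.277 V=224.465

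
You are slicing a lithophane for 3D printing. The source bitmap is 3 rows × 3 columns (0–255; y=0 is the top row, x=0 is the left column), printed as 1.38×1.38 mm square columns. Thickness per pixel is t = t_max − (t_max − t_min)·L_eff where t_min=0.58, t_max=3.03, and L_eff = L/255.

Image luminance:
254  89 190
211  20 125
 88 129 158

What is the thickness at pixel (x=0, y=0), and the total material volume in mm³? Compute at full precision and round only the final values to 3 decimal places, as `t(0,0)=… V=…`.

t(0,0)=0.590 V=28.805

span = t_max - t_min = 3.03 - 0.58 = 2.450
L(0,0) = 254, L_eff = 254/255 = 0.996078
t(0,0) = 3.03 - 2.450·0.996078 = 0.590
Σt over all 3·3 pixels = 77141/5100 ≈ 15.1256863
V = pitch²·Σt = 1.38²·77141/5100 = 28.805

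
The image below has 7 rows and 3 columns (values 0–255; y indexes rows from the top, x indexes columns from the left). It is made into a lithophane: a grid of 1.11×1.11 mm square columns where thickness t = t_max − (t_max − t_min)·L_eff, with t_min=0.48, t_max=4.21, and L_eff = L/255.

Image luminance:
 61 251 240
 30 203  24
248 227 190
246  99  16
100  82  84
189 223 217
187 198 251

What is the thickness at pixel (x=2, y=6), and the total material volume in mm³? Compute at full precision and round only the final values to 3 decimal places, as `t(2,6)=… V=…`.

span = t_max - t_min = 4.21 - 0.48 = 3.730
L(2,6) = 251, L_eff = 251/255 = 0.984314
t(2,6) = 4.21 - 3.730·0.984314 = 0.539
Σt over all 7·3 pixels = 39.174
V = pitch²·Σt = 1.11²·39.174 = 48.266

t(2,6)=0.539 V=48.266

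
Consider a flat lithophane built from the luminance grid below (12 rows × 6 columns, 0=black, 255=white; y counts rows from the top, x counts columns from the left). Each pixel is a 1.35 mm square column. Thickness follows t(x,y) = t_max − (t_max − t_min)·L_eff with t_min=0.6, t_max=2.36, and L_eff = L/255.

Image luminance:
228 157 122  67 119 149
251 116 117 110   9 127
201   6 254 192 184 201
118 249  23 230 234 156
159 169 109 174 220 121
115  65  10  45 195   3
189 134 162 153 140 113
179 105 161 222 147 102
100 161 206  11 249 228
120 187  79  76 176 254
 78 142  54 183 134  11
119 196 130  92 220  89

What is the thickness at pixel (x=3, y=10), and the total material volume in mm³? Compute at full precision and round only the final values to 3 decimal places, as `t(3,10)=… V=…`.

span = t_max - t_min = 2.36 - 0.6 = 1.760
L(3,10) = 183, L_eff = 183/255 = 0.717647
t(3,10) = 2.36 - 1.760·0.717647 = 1.097
Σt over all 12·6 pixels = 212844/2125 ≈ 100.1618824
V = pitch²·Σt = 1.35²·212844/2125 = 182.545

t(3,10)=1.097 V=182.545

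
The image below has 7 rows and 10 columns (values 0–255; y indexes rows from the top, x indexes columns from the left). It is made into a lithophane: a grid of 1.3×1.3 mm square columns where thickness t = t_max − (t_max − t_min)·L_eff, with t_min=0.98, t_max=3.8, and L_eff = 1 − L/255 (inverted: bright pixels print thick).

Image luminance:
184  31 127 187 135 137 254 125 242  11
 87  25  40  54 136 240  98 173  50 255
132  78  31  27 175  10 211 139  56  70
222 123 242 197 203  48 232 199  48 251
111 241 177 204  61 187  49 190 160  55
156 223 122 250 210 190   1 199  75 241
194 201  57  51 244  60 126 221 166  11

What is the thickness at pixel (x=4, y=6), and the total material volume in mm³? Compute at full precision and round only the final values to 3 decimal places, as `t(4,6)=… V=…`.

span = t_max - t_min = 3.8 - 0.98 = 2.820
L(4,6) = 244, L_eff = 1 - 244/255 = 0.043137 (inverted)
t(4,6) = 3.8 - 2.820·0.043137 = 3.678
Σt over all 7·10 pixels = 374148/2125 ≈ 176.0696471
V = pitch²·Σt = 1.3²·374148/2125 = 297.558

t(4,6)=3.678 V=297.558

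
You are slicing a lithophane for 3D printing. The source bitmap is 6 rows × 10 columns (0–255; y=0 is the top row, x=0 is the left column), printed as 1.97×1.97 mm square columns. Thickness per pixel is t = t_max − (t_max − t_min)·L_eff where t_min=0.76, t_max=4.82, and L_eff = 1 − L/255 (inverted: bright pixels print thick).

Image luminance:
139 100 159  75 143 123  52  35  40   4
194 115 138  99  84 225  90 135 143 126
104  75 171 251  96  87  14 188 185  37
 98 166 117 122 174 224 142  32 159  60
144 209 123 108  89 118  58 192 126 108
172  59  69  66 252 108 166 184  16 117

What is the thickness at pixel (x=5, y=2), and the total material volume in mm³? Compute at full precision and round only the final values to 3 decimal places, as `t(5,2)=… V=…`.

span = t_max - t_min = 4.82 - 0.76 = 4.060
L(5,2) = 87, L_eff = 1 - 87/255 = 0.658824 (inverted)
t(5,2) = 4.82 - 4.060·0.658824 = 2.145
Σt over all 6·10 pixels = 408803/2550 ≈ 160.3149020
V = pitch²·Σt = 1.97²·408803/2550 = 622.166

t(5,2)=2.145 V=622.166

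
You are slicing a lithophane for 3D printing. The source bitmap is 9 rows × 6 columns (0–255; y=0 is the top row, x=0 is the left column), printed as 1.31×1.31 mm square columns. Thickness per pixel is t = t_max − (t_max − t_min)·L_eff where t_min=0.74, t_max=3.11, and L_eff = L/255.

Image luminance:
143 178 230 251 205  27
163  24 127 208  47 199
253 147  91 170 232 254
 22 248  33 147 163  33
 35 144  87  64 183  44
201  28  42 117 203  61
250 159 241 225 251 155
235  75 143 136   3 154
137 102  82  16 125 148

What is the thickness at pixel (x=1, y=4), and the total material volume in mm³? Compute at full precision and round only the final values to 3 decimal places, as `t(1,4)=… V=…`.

t(1,4)=1.772 V=169.521

span = t_max - t_min = 3.11 - 0.74 = 2.370
L(1,4) = 144, L_eff = 144/255 = 0.564706
t(1,4) = 3.11 - 2.370·0.564706 = 1.772
Σt over all 9·6 pixels = 839651/8500 ≈ 98.7824706
V = pitch²·Σt = 1.31²·839651/8500 = 169.521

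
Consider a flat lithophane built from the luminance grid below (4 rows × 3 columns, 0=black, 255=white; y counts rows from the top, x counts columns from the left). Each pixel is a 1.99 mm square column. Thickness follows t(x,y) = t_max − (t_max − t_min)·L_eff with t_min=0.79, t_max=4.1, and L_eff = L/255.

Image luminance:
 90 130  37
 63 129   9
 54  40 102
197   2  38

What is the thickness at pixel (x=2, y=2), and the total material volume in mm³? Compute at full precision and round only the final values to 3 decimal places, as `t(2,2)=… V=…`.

t(2,2)=2.776 V=149.036

span = t_max - t_min = 4.1 - 0.79 = 3.310
L(2,2) = 102, L_eff = 102/255 = 0.400000
t(2,2) = 4.1 - 3.310·0.400000 = 2.776
Σt over all 4·3 pixels = 319893/8500 ≈ 37.6344706
V = pitch²·Σt = 1.99²·319893/8500 = 149.036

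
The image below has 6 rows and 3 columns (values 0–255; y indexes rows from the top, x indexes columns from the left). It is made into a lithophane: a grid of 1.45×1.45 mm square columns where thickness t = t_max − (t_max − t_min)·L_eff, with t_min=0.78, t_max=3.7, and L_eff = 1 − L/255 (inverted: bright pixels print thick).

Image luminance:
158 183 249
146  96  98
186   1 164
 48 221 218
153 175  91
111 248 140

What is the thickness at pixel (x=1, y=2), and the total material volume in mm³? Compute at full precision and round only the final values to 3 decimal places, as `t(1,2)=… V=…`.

t(1,2)=0.791 V=94.186

span = t_max - t_min = 3.7 - 0.78 = 2.920
L(1,2) = 1, L_eff = 1 - 1/255 = 0.996078 (inverted)
t(1,2) = 3.7 - 2.920·0.996078 = 0.791
Σt over all 6·3 pixels = 16799/375 ≈ 44.7973333
V = pitch²·Σt = 1.45²·16799/375 = 94.186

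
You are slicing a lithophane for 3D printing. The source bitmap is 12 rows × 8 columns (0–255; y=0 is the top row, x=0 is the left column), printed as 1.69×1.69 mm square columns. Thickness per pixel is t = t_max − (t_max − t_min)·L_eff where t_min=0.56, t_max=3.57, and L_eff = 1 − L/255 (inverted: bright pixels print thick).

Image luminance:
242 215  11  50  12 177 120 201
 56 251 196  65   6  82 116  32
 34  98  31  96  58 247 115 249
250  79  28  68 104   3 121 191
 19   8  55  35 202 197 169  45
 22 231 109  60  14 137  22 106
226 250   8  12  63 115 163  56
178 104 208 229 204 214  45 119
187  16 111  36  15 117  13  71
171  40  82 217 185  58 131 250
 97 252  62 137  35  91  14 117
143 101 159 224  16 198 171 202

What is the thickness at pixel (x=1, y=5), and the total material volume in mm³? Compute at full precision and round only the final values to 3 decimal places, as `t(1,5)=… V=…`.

t(1,5)=3.287 V=522.636

span = t_max - t_min = 3.57 - 0.56 = 3.010
L(1,5) = 231, L_eff = 1 - 231/255 = 0.094118 (inverted)
t(1,5) = 3.57 - 3.010·0.094118 = 3.287
Σt over all 12·8 pixels = 68621/375 ≈ 182.9893333
V = pitch²·Σt = 1.69²·68621/375 = 522.636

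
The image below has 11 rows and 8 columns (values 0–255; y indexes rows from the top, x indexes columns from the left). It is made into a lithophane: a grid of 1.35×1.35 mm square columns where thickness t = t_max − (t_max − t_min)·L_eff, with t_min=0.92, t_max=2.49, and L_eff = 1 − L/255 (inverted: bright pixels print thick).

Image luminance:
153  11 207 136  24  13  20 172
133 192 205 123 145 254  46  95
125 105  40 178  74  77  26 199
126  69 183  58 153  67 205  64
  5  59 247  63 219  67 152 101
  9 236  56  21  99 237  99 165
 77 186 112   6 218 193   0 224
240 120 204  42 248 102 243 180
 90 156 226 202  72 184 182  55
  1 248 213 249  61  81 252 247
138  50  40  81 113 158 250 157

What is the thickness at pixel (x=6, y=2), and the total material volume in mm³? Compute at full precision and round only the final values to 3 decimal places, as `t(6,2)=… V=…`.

span = t_max - t_min = 2.49 - 0.92 = 1.570
L(6,2) = 26, L_eff = 1 - 26/255 = 0.898039 (inverted)
t(6,2) = 2.49 - 1.570·0.898039 = 1.080
Σt over all 11·8 pixels = 1928239/12750 ≈ 151.2344314
V = pitch²·Σt = 1.35²·1928239/12750 = 275.625

t(6,2)=1.080 V=275.625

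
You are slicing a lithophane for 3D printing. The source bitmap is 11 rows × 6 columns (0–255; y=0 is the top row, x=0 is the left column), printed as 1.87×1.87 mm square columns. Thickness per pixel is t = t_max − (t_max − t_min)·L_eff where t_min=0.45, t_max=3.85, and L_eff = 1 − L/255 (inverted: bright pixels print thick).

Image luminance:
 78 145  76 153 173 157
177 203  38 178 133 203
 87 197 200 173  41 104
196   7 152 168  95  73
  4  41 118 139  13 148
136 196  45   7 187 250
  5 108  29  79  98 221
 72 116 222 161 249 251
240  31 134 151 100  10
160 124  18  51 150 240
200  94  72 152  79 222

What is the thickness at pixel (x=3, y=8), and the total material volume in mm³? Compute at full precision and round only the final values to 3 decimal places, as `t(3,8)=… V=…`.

t(3,8)=2.463 V=492.247

span = t_max - t_min = 3.85 - 0.45 = 3.400
L(3,8) = 151, L_eff = 1 - 151/255 = 0.407843 (inverted)
t(3,8) = 3.85 - 3.400·0.407843 = 2.463
Σt over all 11·6 pixels = 4223/30 ≈ 140.7666667
V = pitch²·Σt = 1.87²·4223/30 = 492.247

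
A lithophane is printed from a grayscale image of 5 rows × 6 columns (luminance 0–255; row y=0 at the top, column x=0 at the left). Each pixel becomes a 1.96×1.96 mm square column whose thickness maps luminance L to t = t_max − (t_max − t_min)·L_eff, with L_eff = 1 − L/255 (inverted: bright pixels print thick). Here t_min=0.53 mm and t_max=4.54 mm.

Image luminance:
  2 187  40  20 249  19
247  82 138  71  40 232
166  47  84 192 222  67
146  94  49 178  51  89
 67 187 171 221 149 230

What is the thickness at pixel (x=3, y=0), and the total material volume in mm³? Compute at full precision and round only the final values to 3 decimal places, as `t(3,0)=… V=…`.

t(3,0)=0.845 V=286.838

span = t_max - t_min = 4.54 - 0.53 = 4.010
L(3,0) = 20, L_eff = 1 - 20/255 = 0.921569 (inverted)
t(3,0) = 4.54 - 4.010·0.921569 = 0.845
Σt over all 5·6 pixels = 1903987/25500 ≈ 74.6661569
V = pitch²·Σt = 1.96²·1903987/25500 = 286.838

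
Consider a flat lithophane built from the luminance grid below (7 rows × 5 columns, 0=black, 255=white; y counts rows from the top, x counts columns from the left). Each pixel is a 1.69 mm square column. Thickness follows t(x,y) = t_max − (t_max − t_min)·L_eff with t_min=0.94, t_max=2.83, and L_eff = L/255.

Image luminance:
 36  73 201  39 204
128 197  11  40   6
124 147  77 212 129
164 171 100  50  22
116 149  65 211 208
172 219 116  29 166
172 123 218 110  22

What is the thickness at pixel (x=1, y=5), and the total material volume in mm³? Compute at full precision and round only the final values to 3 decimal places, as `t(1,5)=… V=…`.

t(1,5)=1.207 V=193.416

span = t_max - t_min = 2.83 - 0.94 = 1.890
L(1,5) = 219, L_eff = 219/255 = 0.858824
t(1,5) = 2.83 - 1.890·0.858824 = 1.207
Σt over all 7·5 pixels = 143906/2125 ≈ 67.7204706
V = pitch²·Σt = 1.69²·143906/2125 = 193.416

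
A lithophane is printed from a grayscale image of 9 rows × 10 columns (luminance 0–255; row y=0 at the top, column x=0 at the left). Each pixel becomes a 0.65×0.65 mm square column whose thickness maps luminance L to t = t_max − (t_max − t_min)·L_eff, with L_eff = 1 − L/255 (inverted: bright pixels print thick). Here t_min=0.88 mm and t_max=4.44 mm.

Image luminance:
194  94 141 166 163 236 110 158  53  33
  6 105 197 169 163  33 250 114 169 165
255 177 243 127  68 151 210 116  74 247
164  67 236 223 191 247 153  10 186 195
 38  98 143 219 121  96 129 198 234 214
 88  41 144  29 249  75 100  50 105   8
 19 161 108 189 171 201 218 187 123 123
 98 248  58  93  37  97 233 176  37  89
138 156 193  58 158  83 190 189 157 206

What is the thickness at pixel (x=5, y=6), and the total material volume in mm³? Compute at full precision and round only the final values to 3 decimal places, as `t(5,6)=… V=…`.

span = t_max - t_min = 4.44 - 0.88 = 3.560
L(5,6) = 201, L_eff = 1 - 201/255 = 0.211765 (inverted)
t(5,6) = 4.44 - 3.560·0.211765 = 3.686
Σt over all 9·10 pixels = 1629148/6375 ≈ 255.5526275
V = pitch²·Σt = 0.65²·1629148/6375 = 107.971

t(5,6)=3.686 V=107.971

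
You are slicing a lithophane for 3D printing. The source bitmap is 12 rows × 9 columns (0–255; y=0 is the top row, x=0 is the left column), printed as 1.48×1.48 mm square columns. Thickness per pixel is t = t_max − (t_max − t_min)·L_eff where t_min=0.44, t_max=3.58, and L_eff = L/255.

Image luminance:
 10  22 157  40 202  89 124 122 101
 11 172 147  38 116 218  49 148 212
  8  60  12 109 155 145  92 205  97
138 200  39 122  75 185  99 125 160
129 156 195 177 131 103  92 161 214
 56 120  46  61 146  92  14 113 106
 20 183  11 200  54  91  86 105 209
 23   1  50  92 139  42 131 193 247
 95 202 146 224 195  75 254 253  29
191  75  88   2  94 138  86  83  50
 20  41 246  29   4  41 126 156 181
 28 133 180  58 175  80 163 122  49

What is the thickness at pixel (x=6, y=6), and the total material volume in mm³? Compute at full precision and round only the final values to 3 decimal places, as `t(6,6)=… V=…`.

span = t_max - t_min = 3.58 - 0.44 = 3.140
L(6,6) = 86, L_eff = 86/255 = 0.337255
t(6,6) = 3.58 - 3.140·0.337255 = 2.521
Σt over all 12·9 pixels = 40389/170 ≈ 237.5823529
V = pitch²·Σt = 1.48²·40389/170 = 520.400

t(6,6)=2.521 V=520.400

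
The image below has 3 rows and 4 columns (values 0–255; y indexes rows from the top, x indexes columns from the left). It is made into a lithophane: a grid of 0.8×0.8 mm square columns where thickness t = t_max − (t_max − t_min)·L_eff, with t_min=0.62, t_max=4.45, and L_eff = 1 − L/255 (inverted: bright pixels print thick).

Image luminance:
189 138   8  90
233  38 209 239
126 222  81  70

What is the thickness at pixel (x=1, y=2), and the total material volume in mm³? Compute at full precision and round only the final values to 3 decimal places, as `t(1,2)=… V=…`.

t(1,2)=3.954 V=20.555

span = t_max - t_min = 4.45 - 0.62 = 3.830
L(1,2) = 222, L_eff = 1 - 222/255 = 0.129412 (inverted)
t(1,2) = 4.45 - 3.830·0.129412 = 3.954
Σt over all 3·4 pixels = 818989/25500 ≈ 32.1172157
V = pitch²·Σt = 0.8²·818989/25500 = 20.555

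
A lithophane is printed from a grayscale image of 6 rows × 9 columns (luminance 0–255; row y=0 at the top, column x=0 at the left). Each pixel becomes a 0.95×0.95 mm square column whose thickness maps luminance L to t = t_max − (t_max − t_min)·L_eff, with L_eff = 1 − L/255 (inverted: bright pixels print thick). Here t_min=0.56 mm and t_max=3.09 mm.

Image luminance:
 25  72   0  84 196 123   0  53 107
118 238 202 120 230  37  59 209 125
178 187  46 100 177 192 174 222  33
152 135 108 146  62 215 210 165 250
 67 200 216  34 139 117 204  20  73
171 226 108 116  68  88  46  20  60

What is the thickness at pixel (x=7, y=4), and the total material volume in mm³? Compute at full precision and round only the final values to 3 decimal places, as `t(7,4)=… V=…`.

t(7,4)=0.758 V=87.491

span = t_max - t_min = 3.09 - 0.56 = 2.530
L(7,4) = 20, L_eff = 1 - 20/255 = 0.921569 (inverted)
t(7,4) = 3.09 - 2.530·0.921569 = 0.758
Σt over all 6·9 pixels = 824013/8500 ≈ 96.9427059
V = pitch²·Σt = 0.95²·824013/8500 = 87.491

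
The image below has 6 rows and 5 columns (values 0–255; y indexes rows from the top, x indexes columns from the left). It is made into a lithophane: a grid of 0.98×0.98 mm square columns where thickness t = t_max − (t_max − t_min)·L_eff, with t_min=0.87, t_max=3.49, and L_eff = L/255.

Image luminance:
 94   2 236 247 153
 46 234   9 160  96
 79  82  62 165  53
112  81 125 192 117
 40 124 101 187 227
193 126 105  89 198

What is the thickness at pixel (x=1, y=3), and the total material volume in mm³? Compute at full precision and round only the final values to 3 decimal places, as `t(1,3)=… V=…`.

t(1,3)=2.658 V=63.698

span = t_max - t_min = 3.49 - 0.87 = 2.620
L(1,3) = 81, L_eff = 81/255 = 0.317647
t(1,3) = 3.49 - 2.620·0.317647 = 2.658
Σt over all 6·5 pixels = 28188/425 ≈ 66.3247059
V = pitch²·Σt = 0.98²·28188/425 = 63.698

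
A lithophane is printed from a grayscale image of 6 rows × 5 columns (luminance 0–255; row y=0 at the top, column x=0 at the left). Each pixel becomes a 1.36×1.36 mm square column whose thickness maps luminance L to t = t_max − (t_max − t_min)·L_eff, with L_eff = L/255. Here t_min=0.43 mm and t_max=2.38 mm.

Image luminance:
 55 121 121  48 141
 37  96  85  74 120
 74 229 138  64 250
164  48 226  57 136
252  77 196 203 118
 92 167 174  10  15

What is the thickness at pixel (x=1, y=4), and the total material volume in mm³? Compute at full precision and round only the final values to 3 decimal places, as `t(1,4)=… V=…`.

span = t_max - t_min = 2.38 - 0.43 = 1.950
L(1,4) = 77, L_eff = 77/255 = 0.301961
t(1,4) = 2.38 - 1.950·0.301961 = 1.791
Σt over all 6·5 pixels = 18684/425 ≈ 43.9623529
V = pitch²·Σt = 1.36²·18684/425 = 81.313

t(1,4)=1.791 V=81.313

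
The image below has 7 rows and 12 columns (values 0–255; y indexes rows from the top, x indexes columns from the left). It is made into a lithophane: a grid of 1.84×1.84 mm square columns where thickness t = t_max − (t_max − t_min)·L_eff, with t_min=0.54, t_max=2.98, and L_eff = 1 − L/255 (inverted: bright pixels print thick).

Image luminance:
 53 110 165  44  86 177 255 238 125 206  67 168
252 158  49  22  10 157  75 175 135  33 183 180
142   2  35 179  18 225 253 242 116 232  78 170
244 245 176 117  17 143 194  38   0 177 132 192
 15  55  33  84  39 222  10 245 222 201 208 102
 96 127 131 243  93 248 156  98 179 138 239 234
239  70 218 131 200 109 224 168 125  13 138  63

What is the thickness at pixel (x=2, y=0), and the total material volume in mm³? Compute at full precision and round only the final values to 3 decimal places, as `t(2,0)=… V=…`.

t(2,0)=2.119 V=529.554

span = t_max - t_min = 2.98 - 0.54 = 2.440
L(2,0) = 165, L_eff = 1 - 165/255 = 0.352941 (inverted)
t(2,0) = 2.98 - 2.440·0.352941 = 2.119
Σt over all 7·12 pixels = 997136/6375 ≈ 156.4134902
V = pitch²·Σt = 1.84²·997136/6375 = 529.554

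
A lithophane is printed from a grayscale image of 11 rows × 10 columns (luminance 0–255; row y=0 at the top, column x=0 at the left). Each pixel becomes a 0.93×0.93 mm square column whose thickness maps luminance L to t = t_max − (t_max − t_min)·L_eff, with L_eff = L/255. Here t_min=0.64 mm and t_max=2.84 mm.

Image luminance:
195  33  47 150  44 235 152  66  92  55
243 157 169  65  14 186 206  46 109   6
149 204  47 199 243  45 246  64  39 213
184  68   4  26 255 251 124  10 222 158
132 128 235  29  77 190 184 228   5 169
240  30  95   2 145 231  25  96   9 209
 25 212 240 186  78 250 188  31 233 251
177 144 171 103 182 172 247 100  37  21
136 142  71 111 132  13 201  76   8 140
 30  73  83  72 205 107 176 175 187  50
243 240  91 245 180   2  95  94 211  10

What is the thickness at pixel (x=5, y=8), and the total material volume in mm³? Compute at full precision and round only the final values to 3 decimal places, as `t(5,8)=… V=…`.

t(5,8)=2.728 V=164.781

span = t_max - t_min = 2.84 - 0.64 = 2.200
L(5,8) = 13, L_eff = 13/255 = 0.050980
t(5,8) = 2.84 - 2.200·0.050980 = 2.728
Σt over all 11·10 pixels = 190.52
V = pitch²·Σt = 0.93²·190.52 = 164.781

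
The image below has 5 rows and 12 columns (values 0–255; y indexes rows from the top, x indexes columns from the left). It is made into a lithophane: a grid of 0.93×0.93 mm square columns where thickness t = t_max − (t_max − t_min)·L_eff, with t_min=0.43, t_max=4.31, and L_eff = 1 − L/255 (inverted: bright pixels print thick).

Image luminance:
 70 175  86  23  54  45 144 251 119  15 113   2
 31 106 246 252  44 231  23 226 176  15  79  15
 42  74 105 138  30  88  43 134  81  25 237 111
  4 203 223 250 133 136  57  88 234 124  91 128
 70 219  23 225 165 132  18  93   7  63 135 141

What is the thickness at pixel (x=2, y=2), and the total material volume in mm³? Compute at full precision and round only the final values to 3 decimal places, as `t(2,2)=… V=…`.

t(2,2)=2.028 V=109.315

span = t_max - t_min = 4.31 - 0.43 = 3.880
L(2,2) = 105, L_eff = 1 - 105/255 = 0.588235 (inverted)
t(2,2) = 4.31 - 3.880·0.588235 = 2.028
Σt over all 5·12 pixels = 805742/6375 ≈ 126.3909020
V = pitch²·Σt = 0.93²·805742/6375 = 109.315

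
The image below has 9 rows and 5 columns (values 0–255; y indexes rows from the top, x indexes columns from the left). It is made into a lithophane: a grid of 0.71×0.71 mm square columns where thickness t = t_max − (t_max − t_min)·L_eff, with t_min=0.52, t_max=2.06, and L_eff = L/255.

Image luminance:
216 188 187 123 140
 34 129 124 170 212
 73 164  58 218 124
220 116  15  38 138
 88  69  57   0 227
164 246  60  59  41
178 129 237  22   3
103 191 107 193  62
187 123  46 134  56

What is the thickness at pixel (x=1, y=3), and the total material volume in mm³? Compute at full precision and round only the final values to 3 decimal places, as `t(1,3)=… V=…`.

span = t_max - t_min = 2.06 - 0.52 = 1.540
L(1,3) = 116, L_eff = 116/255 = 0.454902
t(1,3) = 2.06 - 1.540·0.454902 = 1.359
Σt over all 9·5 pixels = 126802/2125 ≈ 59.6715294
V = pitch²·Σt = 0.71²·126802/2125 = 30.080

t(1,3)=1.359 V=30.080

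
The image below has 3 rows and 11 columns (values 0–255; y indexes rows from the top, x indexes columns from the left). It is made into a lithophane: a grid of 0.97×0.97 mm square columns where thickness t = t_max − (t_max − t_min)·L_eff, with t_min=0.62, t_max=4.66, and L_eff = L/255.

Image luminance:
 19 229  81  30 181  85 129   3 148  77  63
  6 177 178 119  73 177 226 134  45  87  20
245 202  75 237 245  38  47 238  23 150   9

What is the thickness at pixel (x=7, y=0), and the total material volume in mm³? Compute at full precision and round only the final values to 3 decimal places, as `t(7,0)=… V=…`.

span = t_max - t_min = 4.66 - 0.62 = 4.040
L(7,0) = 3, L_eff = 3/255 = 0.011765
t(7,0) = 4.66 - 4.040·0.011765 = 4.612
Σt over all 3·11 pixels = 1193903/12750 ≈ 93.6394510
V = pitch²·Σt = 0.97²·1193903/12750 = 88.105

t(7,0)=4.612 V=88.105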